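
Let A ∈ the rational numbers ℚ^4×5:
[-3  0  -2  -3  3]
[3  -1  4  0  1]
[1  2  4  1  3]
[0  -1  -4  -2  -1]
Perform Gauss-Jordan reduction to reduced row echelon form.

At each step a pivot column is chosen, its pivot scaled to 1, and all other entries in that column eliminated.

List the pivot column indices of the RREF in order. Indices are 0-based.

pivot(0,0)=-3: scale R0 → (1, 0, 2/3, 1, -1)
  clear (1,0): R1 −= (3)R0 → (0, -1, 2, -3, 4)
  clear (2,0): R2 −= (1)R0 → (0, 2, 10/3, 0, 4)
pivot(1,1)=-1: scale R1 → (0, 1, -2, 3, -4)
  clear (2,1): R2 −= (2)R1 → (0, 0, 22/3, -6, 12)
  clear (3,1): R3 −= (-1)R1 → (0, 0, -6, 1, -5)
pivot(2,2)=22/3: scale R2 → (0, 0, 1, -9/11, 18/11)
  clear (0,2): R0 −= (2/3)R2 → (1, 0, 0, 17/11, -23/11)
  clear (1,2): R1 −= (-2)R2 → (0, 1, 0, 15/11, -8/11)
  clear (3,2): R3 −= (-6)R2 → (0, 0, 0, -43/11, 53/11)
pivot(3,3)=-43/11: scale R3 → (0, 0, 0, 1, -53/43)
  clear (0,3): R0 −= (17/11)R3 → (1, 0, 0, 0, -8/43)
  clear (1,3): R1 −= (15/11)R3 → (0, 1, 0, 0, 41/43)
  clear (2,3): R2 −= (-9/11)R3 → (0, 0, 1, 0, 27/43)

pivot columns: 0, 1, 2, 3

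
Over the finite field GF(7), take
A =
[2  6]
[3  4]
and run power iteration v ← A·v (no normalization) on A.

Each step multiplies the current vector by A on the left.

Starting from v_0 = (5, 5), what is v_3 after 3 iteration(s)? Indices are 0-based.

v_0 = (5, 5).
v_1 = A·v_0 = (5, 0).
v_2 = A·v_1 = (3, 1).
v_3 = A·v_2 = (5, 6).

v_3 = (5, 6)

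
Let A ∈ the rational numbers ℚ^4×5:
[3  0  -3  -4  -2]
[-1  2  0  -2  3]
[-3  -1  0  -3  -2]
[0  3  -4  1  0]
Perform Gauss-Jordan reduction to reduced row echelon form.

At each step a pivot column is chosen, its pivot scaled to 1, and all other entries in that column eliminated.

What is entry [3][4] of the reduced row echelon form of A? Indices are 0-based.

step 1: normalize row 0 (÷3) = (1, 0, -1, -4/3, -2/3)
  row 1: subtract -1×row0 = (0, 2, -1, -10/3, 7/3)
  row 2: subtract -3×row0 = (0, -1, -3, -7, -4)
step 2: normalize row 1 (÷2) = (0, 1, -1/2, -5/3, 7/6)
  row 2: subtract -1×row1 = (0, 0, -7/2, -26/3, -17/6)
  row 3: subtract 3×row1 = (0, 0, -5/2, 6, -7/2)
step 3: normalize row 2 (÷-7/2) = (0, 0, 1, 52/21, 17/21)
  row 0: subtract -1×row2 = (1, 0, 0, 8/7, 1/7)
  row 1: subtract -1/2×row2 = (0, 1, 0, -3/7, 11/7)
  row 3: subtract -5/2×row2 = (0, 0, 0, 256/21, -31/21)
step 4: normalize row 3 (÷256/21) = (0, 0, 0, 1, -31/256)
  row 0: subtract 8/7×row3 = (1, 0, 0, 0, 9/32)
  row 1: subtract -3/7×row3 = (0, 1, 0, 0, 389/256)
  row 2: subtract 52/21×row3 = (0, 0, 1, 0, 71/64)

M[3][4] = -31/256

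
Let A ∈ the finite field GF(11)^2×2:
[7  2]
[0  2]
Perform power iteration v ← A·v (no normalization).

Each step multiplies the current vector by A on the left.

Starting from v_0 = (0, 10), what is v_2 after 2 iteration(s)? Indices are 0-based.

v_2 = (4, 7)

v_0 = (0, 10).
v_1 = A·v_0 = (9, 9).
v_2 = A·v_1 = (4, 7).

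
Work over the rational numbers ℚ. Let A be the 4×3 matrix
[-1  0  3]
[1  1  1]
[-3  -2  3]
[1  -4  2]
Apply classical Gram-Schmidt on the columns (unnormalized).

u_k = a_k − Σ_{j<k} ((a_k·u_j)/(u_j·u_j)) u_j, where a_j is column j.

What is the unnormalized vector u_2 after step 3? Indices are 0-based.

Step 1: u_0 = a_0 = (-1, 1, -3, 1).
Step 2: u_1 = a_1 − (1/4)·u_0 = (1/4, 3/4, -5/4, -17/4).
Step 3: u_2 = a_2 − (-3/4)·u_0 − (-43/81)·u_1 = (193/81, 58/27, 7/81, 40/81).

u_2 = (193/81, 58/27, 7/81, 40/81)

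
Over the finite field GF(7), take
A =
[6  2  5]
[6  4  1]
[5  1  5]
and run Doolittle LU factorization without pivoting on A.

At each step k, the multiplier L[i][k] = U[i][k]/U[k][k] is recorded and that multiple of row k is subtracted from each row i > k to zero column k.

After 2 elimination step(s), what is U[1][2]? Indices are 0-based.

U[1][2] = 3

Step 1: pivot at (0,0) is 6.
  row1 ← row1 − (1)·row0  ⇒  L[1][0]=1, U row1=(0, 2, 3)
  row2 ← row2 − (2)·row0  ⇒  L[2][0]=2, U row2=(0, 4, 2)
Step 2: pivot at (1,1) is 2.
  row2 ← row2 − (2)·row1  ⇒  L[2][1]=2, U row2=(0, 0, 3)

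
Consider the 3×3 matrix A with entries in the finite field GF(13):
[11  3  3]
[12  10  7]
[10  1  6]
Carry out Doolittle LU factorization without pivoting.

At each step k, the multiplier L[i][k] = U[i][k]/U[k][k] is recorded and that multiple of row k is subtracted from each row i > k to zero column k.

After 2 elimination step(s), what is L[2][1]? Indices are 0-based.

[col 0] pivot 11
  R1 -= 7*R0 → (0, 2, 12)  (L[1][0] := 7)
  R2 -= 8*R0 → (0, 3, 8)  (L[2][0] := 8)
[col 1] pivot 2
  R2 -= 8*R1 → (0, 0, 3)  (L[2][1] := 8)

L[2][1] = 8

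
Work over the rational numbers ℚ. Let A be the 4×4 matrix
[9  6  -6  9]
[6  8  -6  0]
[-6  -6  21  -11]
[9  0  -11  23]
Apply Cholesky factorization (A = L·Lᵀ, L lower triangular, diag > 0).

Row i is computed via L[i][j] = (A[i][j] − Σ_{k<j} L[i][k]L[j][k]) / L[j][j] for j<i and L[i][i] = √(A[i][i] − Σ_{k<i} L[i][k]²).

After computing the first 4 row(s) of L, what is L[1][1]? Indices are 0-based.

L[1][1] = 2

Step 1: L[0][0] = √(9) = 3.
  L[1][0] = (6) / L[0][0] = 2.
Step 2: L[1][1] = √(4) = 2.
  L[2][0] = (-6) / L[0][0] = -2.
  L[2][1] = (-2) / L[1][1] = -1.
Step 3: L[2][2] = √(16) = 4.
  L[3][0] = (9) / L[0][0] = 3.
  L[3][1] = (-6) / L[1][1] = -3.
  L[3][2] = (-8) / L[2][2] = -2.
Step 4: L[3][3] = √(1) = 1.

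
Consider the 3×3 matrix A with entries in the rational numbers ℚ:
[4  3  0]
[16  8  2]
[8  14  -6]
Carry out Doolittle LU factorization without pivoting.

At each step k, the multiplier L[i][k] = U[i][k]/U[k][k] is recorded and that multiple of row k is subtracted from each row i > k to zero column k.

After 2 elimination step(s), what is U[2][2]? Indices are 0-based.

[col 0] pivot 4
  R1 -= 4*R0 → (0, -4, 2)  (L[1][0] := 4)
  R2 -= 2*R0 → (0, 8, -6)  (L[2][0] := 2)
[col 1] pivot -4
  R2 -= -2*R1 → (0, 0, -2)  (L[2][1] := -2)

U[2][2] = -2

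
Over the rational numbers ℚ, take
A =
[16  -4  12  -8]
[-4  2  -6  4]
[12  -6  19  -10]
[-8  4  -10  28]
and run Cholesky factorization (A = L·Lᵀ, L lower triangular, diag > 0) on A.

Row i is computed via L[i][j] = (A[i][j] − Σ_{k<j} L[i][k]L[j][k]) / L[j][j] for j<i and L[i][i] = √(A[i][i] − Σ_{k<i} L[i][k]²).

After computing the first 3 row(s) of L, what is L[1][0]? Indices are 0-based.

L[1][0] = -1

Step 1: L[0][0] = √(16) = 4.
  L[1][0] = (-4) / L[0][0] = -1.
Step 2: L[1][1] = √(1) = 1.
  L[2][0] = (12) / L[0][0] = 3.
  L[2][1] = (-3) / L[1][1] = -3.
Step 3: L[2][2] = √(1) = 1.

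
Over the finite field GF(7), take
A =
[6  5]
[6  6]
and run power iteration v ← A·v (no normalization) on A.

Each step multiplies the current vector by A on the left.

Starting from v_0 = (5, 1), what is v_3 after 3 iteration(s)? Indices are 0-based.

v_0 = (5, 1).
v_1 = A·v_0 = (0, 1).
v_2 = A·v_1 = (5, 6).
v_3 = A·v_2 = (4, 3).

v_3 = (4, 3)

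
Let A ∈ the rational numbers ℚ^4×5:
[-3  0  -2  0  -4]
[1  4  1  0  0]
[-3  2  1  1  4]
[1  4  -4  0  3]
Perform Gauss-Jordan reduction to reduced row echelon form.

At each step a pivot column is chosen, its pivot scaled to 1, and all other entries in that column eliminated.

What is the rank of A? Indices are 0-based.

[1] R0 /= -3  ⇒  (1, 0, 2/3, 0, 4/3)
     R1 -= 1·R0  ⇒  (0, 4, 1/3, 0, -4/3)
     R2 -= -3·R0  ⇒  (0, 2, 3, 1, 8)
     R3 -= 1·R0  ⇒  (0, 4, -14/3, 0, 5/3)
[2] R1 /= 4  ⇒  (0, 1, 1/12, 0, -1/3)
     R2 -= 2·R1  ⇒  (0, 0, 17/6, 1, 26/3)
     R3 -= 4·R1  ⇒  (0, 0, -5, 0, 3)
[3] R2 /= 17/6  ⇒  (0, 0, 1, 6/17, 52/17)
     R0 -= 2/3·R2  ⇒  (1, 0, 0, -4/17, -12/17)
     R1 -= 1/12·R2  ⇒  (0, 1, 0, -1/34, -10/17)
     R3 -= -5·R2  ⇒  (0, 0, 0, 30/17, 311/17)
[4] R3 /= 30/17  ⇒  (0, 0, 0, 1, 311/30)
     R0 -= -4/17·R3  ⇒  (1, 0, 0, 0, 26/15)
     R1 -= -1/34·R3  ⇒  (0, 1, 0, 0, -17/60)
     R2 -= 6/17·R3  ⇒  (0, 0, 1, 0, -3/5)

rank = 4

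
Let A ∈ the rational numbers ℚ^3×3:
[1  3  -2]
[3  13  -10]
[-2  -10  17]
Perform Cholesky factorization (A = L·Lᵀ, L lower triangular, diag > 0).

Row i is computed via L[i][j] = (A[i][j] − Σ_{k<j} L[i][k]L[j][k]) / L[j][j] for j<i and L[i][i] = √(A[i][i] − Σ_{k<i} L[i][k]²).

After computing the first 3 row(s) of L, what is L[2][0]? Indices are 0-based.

Step 1: L[0][0] = √(1) = 1.
  L[1][0] = (3) / L[0][0] = 3.
Step 2: L[1][1] = √(4) = 2.
  L[2][0] = (-2) / L[0][0] = -2.
  L[2][1] = (-4) / L[1][1] = -2.
Step 3: L[2][2] = √(9) = 3.

L[2][0] = -2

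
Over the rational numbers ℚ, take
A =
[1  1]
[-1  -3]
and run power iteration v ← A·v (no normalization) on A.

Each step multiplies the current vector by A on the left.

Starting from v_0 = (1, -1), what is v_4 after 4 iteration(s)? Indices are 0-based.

v_0 = (1, -1).
v_1 = A·v_0 = (0, 2).
v_2 = A·v_1 = (2, -6).
v_3 = A·v_2 = (-4, 16).
v_4 = A·v_3 = (12, -44).

v_4 = (12, -44)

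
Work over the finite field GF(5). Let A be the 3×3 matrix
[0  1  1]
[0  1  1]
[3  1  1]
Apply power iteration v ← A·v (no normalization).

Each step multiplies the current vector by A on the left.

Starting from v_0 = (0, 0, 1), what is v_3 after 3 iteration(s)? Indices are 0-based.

v_0 = (0, 0, 1).
v_1 = A·v_0 = (1, 1, 1).
v_2 = A·v_1 = (2, 2, 0).
v_3 = A·v_2 = (2, 2, 3).

v_3 = (2, 2, 3)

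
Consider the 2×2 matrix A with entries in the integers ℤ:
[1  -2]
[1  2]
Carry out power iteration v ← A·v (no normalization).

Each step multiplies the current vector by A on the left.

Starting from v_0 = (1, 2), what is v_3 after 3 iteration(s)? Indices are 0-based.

v_3 = (-27, 1)

v_0 = (1, 2).
v_1 = A·v_0 = (-3, 5).
v_2 = A·v_1 = (-13, 7).
v_3 = A·v_2 = (-27, 1).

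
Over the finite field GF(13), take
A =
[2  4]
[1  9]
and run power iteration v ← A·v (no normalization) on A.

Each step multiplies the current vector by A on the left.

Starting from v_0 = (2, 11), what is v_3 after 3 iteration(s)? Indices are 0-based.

v_3 = (5, 0)

v_0 = (2, 11).
v_1 = A·v_0 = (9, 10).
v_2 = A·v_1 = (6, 8).
v_3 = A·v_2 = (5, 0).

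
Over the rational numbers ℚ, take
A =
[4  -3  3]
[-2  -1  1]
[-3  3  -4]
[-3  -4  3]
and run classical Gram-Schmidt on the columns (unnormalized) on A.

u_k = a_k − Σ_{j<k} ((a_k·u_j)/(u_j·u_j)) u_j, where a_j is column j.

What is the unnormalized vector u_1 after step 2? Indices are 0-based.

Step 1: u_0 = a_0 = (4, -2, -3, -3).
Step 2: u_1 = a_1 − (-7/38)·u_0 = (-43/19, -26/19, 93/38, -173/38).

u_1 = (-43/19, -26/19, 93/38, -173/38)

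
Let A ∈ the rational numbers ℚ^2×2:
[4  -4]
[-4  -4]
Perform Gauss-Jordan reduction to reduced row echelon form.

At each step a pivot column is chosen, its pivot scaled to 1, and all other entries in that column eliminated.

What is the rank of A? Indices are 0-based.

pivot(0,0)=4: scale R0 → (1, -1)
  clear (1,0): R1 −= (-4)R0 → (0, -8)
pivot(1,1)=-8: scale R1 → (0, 1)
  clear (0,1): R0 −= (-1)R1 → (1, 0)

rank = 2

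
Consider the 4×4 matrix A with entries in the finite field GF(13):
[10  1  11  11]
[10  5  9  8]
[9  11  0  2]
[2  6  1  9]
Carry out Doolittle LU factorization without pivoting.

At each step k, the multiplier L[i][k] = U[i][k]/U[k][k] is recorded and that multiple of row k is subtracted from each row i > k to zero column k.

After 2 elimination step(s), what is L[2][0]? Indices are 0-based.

[col 0] pivot 10
  R1 -= 1*R0 → (0, 4, 11, 10)  (L[1][0] := 1)
  R2 -= 10*R0 → (0, 1, 7, 9)  (L[2][0] := 10)
  R3 -= 8*R0 → (0, 11, 4, 12)  (L[3][0] := 8)
[col 1] pivot 4
  R2 -= 10*R1 → (0, 0, 1, 0)  (L[2][1] := 10)
  R3 -= 6*R1 → (0, 0, 3, 4)  (L[3][1] := 6)

L[2][0] = 10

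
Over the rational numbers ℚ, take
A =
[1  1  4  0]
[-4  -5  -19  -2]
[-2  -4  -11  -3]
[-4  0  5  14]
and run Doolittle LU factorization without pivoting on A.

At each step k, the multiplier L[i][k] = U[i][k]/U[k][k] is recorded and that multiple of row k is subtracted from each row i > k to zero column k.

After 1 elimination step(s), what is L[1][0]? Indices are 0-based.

[col 0] pivot 1
  R1 -= -4*R0 → (0, -1, -3, -2)  (L[1][0] := -4)
  R2 -= -2*R0 → (0, -2, -3, -3)  (L[2][0] := -2)
  R3 -= -4*R0 → (0, 4, 21, 14)  (L[3][0] := -4)

L[1][0] = -4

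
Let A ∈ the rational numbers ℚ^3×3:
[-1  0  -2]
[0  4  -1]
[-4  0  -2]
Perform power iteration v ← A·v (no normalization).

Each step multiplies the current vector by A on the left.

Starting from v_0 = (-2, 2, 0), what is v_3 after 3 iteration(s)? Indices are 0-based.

v_0 = (-2, 2, 0).
v_1 = A·v_0 = (2, 8, 8).
v_2 = A·v_1 = (-18, 24, -24).
v_3 = A·v_2 = (66, 120, 120).

v_3 = (66, 120, 120)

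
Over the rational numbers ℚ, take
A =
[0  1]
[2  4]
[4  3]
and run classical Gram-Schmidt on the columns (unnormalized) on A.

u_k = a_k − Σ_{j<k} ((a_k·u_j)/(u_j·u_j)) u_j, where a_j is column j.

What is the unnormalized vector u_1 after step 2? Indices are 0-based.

Step 1: u_0 = a_0 = (0, 2, 4).
Step 2: u_1 = a_1 − (1)·u_0 = (1, 2, -1).

u_1 = (1, 2, -1)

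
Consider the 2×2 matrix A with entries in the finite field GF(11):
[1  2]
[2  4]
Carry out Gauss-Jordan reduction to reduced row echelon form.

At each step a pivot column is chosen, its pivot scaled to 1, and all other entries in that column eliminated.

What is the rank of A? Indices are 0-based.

rank = 1

pivot(0,0)=1: scale R0 → (1, 2)
  clear (1,0): R1 −= (2)R0 → (0, 0)
col 1: no nonzero at/below row 1; advance.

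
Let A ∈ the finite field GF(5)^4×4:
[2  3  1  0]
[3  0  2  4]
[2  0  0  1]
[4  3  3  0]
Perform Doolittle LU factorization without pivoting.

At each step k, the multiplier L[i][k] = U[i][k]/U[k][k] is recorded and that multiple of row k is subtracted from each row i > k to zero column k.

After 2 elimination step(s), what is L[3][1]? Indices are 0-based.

L[3][1] = 4

[col 0] pivot 2
  R1 -= 4*R0 → (0, 3, 3, 4)  (L[1][0] := 4)
  R2 -= 1*R0 → (0, 2, 4, 1)  (L[2][0] := 1)
  R3 -= 2*R0 → (0, 2, 1, 0)  (L[3][0] := 2)
[col 1] pivot 3
  R2 -= 4*R1 → (0, 0, 2, 0)  (L[2][1] := 4)
  R3 -= 4*R1 → (0, 0, 4, 4)  (L[3][1] := 4)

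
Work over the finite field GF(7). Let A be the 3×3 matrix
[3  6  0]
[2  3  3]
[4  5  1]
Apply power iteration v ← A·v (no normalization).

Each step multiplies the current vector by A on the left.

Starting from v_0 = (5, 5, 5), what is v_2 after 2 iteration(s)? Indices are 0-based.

v_0 = (5, 5, 5).
v_1 = A·v_0 = (3, 5, 1).
v_2 = A·v_1 = (4, 3, 3).

v_2 = (4, 3, 3)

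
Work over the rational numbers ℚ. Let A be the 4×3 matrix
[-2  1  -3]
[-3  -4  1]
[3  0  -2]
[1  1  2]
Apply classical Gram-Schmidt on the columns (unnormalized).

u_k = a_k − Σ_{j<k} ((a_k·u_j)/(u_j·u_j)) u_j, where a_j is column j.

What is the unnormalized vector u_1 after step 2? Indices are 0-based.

Step 1: u_0 = a_0 = (-2, -3, 3, 1).
Step 2: u_1 = a_1 − (11/23)·u_0 = (45/23, -59/23, -33/23, 12/23).

u_1 = (45/23, -59/23, -33/23, 12/23)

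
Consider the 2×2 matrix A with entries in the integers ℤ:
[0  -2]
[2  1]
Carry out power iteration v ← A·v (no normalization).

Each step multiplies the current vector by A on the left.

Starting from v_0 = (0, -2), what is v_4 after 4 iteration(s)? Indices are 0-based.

v_0 = (0, -2).
v_1 = A·v_0 = (4, -2).
v_2 = A·v_1 = (4, 6).
v_3 = A·v_2 = (-12, 14).
v_4 = A·v_3 = (-28, -10).

v_4 = (-28, -10)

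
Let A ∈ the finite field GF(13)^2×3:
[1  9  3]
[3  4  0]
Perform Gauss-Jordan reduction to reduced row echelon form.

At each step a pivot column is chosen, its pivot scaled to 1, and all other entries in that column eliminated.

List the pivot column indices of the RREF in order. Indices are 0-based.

pivot(0,0)=1: scale R0 → (1, 9, 3)
  clear (1,0): R1 −= (3)R0 → (0, 3, 4)
pivot(1,1)=3: scale R1 → (0, 1, 10)
  clear (0,1): R0 −= (9)R1 → (1, 0, 4)

pivot columns: 0, 1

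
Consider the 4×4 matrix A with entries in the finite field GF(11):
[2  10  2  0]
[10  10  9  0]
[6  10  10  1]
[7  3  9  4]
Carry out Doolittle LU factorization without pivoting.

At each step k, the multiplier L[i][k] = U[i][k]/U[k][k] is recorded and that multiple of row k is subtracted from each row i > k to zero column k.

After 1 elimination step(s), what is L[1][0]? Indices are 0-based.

k=0: U[0][0]=2
  eliminate (1,0): mult=5, new row 1: (0, 4, 10, 0); set L[1][0]=5
  eliminate (2,0): mult=3, new row 2: (0, 2, 4, 1); set L[2][0]=3
  eliminate (3,0): mult=9, new row 3: (0, 1, 2, 4); set L[3][0]=9

L[1][0] = 5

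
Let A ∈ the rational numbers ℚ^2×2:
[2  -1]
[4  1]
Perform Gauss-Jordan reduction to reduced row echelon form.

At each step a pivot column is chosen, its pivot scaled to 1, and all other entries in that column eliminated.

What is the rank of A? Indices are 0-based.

rank = 2

step 1: normalize row 0 (÷2) = (1, -1/2)
  row 1: subtract 4×row0 = (0, 3)
step 2: normalize row 1 (÷3) = (0, 1)
  row 0: subtract -1/2×row1 = (1, 0)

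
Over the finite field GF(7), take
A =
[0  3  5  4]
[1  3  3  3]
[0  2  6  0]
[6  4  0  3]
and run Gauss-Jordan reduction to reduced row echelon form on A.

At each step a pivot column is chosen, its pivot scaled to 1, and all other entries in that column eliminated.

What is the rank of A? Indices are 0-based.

rank = 4

step 1: exchange rows 0,1
step 1: normalize row 0 (÷1) = (1, 3, 3, 3)
  row 3: subtract 6×row0 = (0, 0, 3, 6)
step 2: normalize row 1 (÷3) = (0, 1, 4, 6)
  row 0: subtract 3×row1 = (1, 0, 5, 6)
  row 2: subtract 2×row1 = (0, 0, 5, 2)
step 3: normalize row 2 (÷5) = (0, 0, 1, 6)
  row 0: subtract 5×row2 = (1, 0, 0, 4)
  row 1: subtract 4×row2 = (0, 1, 0, 3)
  row 3: subtract 3×row2 = (0, 0, 0, 2)
step 4: normalize row 3 (÷2) = (0, 0, 0, 1)
  row 0: subtract 4×row3 = (1, 0, 0, 0)
  row 1: subtract 3×row3 = (0, 1, 0, 0)
  row 2: subtract 6×row3 = (0, 0, 1, 0)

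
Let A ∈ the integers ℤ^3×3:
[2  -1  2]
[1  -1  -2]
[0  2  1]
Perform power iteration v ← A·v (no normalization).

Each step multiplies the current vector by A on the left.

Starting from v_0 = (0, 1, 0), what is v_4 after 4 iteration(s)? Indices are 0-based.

v_0 = (0, 1, 0).
v_1 = A·v_0 = (-1, -1, 2).
v_2 = A·v_1 = (3, -4, 0).
v_3 = A·v_2 = (10, 7, -8).
v_4 = A·v_3 = (-3, 19, 6).

v_4 = (-3, 19, 6)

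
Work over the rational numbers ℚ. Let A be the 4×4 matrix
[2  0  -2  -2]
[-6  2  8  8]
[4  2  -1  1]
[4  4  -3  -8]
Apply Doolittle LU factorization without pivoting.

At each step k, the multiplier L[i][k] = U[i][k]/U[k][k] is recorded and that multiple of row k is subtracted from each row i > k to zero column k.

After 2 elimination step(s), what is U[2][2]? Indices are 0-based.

U[2][2] = 1

[col 0] pivot 2
  R1 -= -3*R0 → (0, 2, 2, 2)  (L[1][0] := -3)
  R2 -= 2*R0 → (0, 2, 3, 5)  (L[2][0] := 2)
  R3 -= 2*R0 → (0, 4, 1, -4)  (L[3][0] := 2)
[col 1] pivot 2
  R2 -= 1*R1 → (0, 0, 1, 3)  (L[2][1] := 1)
  R3 -= 2*R1 → (0, 0, -3, -8)  (L[3][1] := 2)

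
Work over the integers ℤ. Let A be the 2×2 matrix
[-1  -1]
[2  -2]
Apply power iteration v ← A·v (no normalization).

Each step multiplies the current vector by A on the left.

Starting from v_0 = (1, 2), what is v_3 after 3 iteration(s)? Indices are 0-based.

v_0 = (1, 2).
v_1 = A·v_0 = (-3, -2).
v_2 = A·v_1 = (5, -2).
v_3 = A·v_2 = (-3, 14).

v_3 = (-3, 14)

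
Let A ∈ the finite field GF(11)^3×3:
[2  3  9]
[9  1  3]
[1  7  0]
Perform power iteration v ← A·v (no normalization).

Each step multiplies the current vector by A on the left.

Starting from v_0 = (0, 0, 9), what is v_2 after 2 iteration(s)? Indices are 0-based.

v_0 = (0, 0, 9).
v_1 = A·v_0 = (4, 5, 0).
v_2 = A·v_1 = (1, 8, 6).

v_2 = (1, 8, 6)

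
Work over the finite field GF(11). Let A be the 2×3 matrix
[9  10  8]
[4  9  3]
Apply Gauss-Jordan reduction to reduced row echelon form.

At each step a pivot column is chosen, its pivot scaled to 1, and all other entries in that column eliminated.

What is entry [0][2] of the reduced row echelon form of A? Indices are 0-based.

step 1: normalize row 0 (÷9) = (1, 6, 7)
  row 1: subtract 4×row0 = (0, 7, 8)
step 2: normalize row 1 (÷7) = (0, 1, 9)
  row 0: subtract 6×row1 = (1, 0, 8)

M[0][2] = 8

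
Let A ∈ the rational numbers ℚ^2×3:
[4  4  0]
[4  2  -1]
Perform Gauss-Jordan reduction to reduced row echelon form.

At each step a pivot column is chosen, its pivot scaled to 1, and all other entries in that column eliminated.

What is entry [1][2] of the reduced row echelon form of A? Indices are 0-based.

M[1][2] = 1/2

[1] R0 /= 4  ⇒  (1, 1, 0)
     R1 -= 4·R0  ⇒  (0, -2, -1)
[2] R1 /= -2  ⇒  (0, 1, 1/2)
     R0 -= 1·R1  ⇒  (1, 0, -1/2)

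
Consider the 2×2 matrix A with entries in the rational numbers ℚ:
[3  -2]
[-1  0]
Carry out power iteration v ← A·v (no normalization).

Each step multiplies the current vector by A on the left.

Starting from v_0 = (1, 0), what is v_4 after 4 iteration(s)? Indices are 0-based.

v_4 = (139, -39)

v_0 = (1, 0).
v_1 = A·v_0 = (3, -1).
v_2 = A·v_1 = (11, -3).
v_3 = A·v_2 = (39, -11).
v_4 = A·v_3 = (139, -39).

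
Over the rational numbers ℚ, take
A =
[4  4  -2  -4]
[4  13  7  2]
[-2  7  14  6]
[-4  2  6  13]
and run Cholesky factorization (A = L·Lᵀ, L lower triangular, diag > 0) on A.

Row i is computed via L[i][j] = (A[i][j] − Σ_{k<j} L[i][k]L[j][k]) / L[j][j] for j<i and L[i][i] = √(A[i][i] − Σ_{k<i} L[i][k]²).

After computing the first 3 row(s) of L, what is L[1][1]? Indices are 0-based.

Step 1: L[0][0] = √(4) = 2.
  L[1][0] = (4) / L[0][0] = 2.
Step 2: L[1][1] = √(9) = 3.
  L[2][0] = (-2) / L[0][0] = -1.
  L[2][1] = (9) / L[1][1] = 3.
Step 3: L[2][2] = √(4) = 2.

L[1][1] = 3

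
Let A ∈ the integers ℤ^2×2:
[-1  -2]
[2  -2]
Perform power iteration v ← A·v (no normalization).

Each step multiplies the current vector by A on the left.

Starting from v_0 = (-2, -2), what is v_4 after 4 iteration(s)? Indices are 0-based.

v_4 = (90, 36)

v_0 = (-2, -2).
v_1 = A·v_0 = (6, 0).
v_2 = A·v_1 = (-6, 12).
v_3 = A·v_2 = (-18, -36).
v_4 = A·v_3 = (90, 36).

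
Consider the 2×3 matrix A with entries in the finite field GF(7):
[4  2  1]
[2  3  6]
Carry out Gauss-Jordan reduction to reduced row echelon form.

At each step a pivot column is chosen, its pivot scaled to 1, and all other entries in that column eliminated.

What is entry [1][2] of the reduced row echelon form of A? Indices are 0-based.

step 1: normalize row 0 (÷4) = (1, 4, 2)
  row 1: subtract 2×row0 = (0, 2, 2)
step 2: normalize row 1 (÷2) = (0, 1, 1)
  row 0: subtract 4×row1 = (1, 0, 5)

M[1][2] = 1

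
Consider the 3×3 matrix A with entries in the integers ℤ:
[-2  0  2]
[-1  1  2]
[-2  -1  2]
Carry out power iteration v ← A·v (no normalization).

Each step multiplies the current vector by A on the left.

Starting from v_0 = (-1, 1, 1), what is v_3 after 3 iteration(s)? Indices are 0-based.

v_0 = (-1, 1, 1).
v_1 = A·v_0 = (4, 4, 3).
v_2 = A·v_1 = (-2, 6, -6).
v_3 = A·v_2 = (-8, -4, -14).

v_3 = (-8, -4, -14)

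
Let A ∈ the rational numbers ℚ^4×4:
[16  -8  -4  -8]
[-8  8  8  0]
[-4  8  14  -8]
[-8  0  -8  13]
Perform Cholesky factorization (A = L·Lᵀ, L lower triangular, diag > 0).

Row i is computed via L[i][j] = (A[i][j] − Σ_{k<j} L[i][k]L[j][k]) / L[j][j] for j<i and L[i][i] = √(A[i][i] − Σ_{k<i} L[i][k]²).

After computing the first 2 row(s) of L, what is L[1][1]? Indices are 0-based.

L[1][1] = 2

Step 1: L[0][0] = √(16) = 4.
  L[1][0] = (-8) / L[0][0] = -2.
Step 2: L[1][1] = √(4) = 2.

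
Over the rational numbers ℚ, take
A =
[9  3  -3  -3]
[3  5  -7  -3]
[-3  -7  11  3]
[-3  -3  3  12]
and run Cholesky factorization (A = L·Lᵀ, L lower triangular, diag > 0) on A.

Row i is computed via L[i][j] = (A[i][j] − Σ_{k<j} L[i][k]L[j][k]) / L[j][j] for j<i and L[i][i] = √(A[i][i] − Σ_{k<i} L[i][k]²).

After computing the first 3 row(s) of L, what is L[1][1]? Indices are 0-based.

Step 1: L[0][0] = √(9) = 3.
  L[1][0] = (3) / L[0][0] = 1.
Step 2: L[1][1] = √(4) = 2.
  L[2][0] = (-3) / L[0][0] = -1.
  L[2][1] = (-6) / L[1][1] = -3.
Step 3: L[2][2] = √(1) = 1.

L[1][1] = 2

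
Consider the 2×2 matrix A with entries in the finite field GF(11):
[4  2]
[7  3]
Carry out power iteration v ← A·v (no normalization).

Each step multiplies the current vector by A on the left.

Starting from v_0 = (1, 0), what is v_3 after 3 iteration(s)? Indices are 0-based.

v_0 = (1, 0).
v_1 = A·v_0 = (4, 7).
v_2 = A·v_1 = (8, 5).
v_3 = A·v_2 = (9, 5).

v_3 = (9, 5)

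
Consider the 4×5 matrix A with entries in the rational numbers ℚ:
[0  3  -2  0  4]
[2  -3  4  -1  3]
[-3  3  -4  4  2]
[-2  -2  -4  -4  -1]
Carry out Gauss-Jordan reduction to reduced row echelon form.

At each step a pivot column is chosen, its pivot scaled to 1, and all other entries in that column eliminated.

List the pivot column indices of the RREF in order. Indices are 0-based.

pivot columns: 0, 1, 2, 3

step 1: exchange rows 0,1
step 1: normalize row 0 (÷2) = (1, -3/2, 2, -1/2, 3/2)
  row 2: subtract -3×row0 = (0, -3/2, 2, 5/2, 13/2)
  row 3: subtract -2×row0 = (0, -5, 0, -5, 2)
step 2: normalize row 1 (÷3) = (0, 1, -2/3, 0, 4/3)
  row 0: subtract -3/2×row1 = (1, 0, 1, -1/2, 7/2)
  row 2: subtract -3/2×row1 = (0, 0, 1, 5/2, 17/2)
  row 3: subtract -5×row1 = (0, 0, -10/3, -5, 26/3)
step 3: normalize row 2 (÷1) = (0, 0, 1, 5/2, 17/2)
  row 0: subtract 1×row2 = (1, 0, 0, -3, -5)
  row 1: subtract -2/3×row2 = (0, 1, 0, 5/3, 7)
  row 3: subtract -10/3×row2 = (0, 0, 0, 10/3, 37)
step 4: normalize row 3 (÷10/3) = (0, 0, 0, 1, 111/10)
  row 0: subtract -3×row3 = (1, 0, 0, 0, 283/10)
  row 1: subtract 5/3×row3 = (0, 1, 0, 0, -23/2)
  row 2: subtract 5/2×row3 = (0, 0, 1, 0, -77/4)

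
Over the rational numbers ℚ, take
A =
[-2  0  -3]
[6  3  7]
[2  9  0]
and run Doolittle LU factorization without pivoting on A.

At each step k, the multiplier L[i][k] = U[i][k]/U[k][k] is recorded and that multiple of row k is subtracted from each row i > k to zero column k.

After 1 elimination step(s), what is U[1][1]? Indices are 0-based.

Step 1: pivot at (0,0) is -2.
  row1 ← row1 − (-3)·row0  ⇒  L[1][0]=-3, U row1=(0, 3, -2)
  row2 ← row2 − (-1)·row0  ⇒  L[2][0]=-1, U row2=(0, 9, -3)

U[1][1] = 3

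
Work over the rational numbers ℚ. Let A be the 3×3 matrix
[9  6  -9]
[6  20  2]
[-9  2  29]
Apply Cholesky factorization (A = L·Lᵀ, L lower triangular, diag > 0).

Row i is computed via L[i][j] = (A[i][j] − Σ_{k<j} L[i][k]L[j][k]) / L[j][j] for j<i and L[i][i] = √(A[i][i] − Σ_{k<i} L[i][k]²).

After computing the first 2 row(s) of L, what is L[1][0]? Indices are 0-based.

Step 1: L[0][0] = √(9) = 3.
  L[1][0] = (6) / L[0][0] = 2.
Step 2: L[1][1] = √(16) = 4.

L[1][0] = 2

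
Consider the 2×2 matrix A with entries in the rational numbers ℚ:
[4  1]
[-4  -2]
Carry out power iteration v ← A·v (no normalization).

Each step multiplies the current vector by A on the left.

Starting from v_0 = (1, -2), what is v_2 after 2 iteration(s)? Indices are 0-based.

v_0 = (1, -2).
v_1 = A·v_0 = (2, 0).
v_2 = A·v_1 = (8, -8).

v_2 = (8, -8)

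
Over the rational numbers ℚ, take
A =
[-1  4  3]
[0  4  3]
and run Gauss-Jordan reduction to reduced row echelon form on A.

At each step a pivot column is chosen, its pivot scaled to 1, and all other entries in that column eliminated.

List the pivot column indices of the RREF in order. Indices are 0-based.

step 1: normalize row 0 (÷-1) = (1, -4, -3)
step 2: normalize row 1 (÷4) = (0, 1, 3/4)
  row 0: subtract -4×row1 = (1, 0, 0)

pivot columns: 0, 1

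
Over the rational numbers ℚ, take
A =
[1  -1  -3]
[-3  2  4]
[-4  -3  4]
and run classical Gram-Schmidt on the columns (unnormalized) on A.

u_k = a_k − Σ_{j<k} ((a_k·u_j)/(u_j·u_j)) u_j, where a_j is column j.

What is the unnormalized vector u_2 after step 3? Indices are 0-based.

u_2 = (-153/113, -63/113, 9/113)

Step 1: u_0 = a_0 = (1, -3, -4).
Step 2: u_1 = a_1 − (5/26)·u_0 = (-31/26, 67/26, -29/13).
Step 3: u_2 = a_2 − (-31/26)·u_0 − (43/113)·u_1 = (-153/113, -63/113, 9/113).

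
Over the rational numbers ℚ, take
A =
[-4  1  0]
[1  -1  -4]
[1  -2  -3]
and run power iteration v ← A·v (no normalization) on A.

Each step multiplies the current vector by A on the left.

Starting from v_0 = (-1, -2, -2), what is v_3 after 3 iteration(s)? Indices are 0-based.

v_3 = (-47, 216, 216)

v_0 = (-1, -2, -2).
v_1 = A·v_0 = (2, 9, 9).
v_2 = A·v_1 = (1, -43, -43).
v_3 = A·v_2 = (-47, 216, 216).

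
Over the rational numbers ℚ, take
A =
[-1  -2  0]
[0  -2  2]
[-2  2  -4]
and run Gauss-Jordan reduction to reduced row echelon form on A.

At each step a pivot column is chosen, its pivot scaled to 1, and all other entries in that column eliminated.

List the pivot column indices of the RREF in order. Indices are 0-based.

step 1: normalize row 0 (÷-1) = (1, 2, 0)
  row 2: subtract -2×row0 = (0, 6, -4)
step 2: normalize row 1 (÷-2) = (0, 1, -1)
  row 0: subtract 2×row1 = (1, 0, 2)
  row 2: subtract 6×row1 = (0, 0, 2)
step 3: normalize row 2 (÷2) = (0, 0, 1)
  row 0: subtract 2×row2 = (1, 0, 0)
  row 1: subtract -1×row2 = (0, 1, 0)

pivot columns: 0, 1, 2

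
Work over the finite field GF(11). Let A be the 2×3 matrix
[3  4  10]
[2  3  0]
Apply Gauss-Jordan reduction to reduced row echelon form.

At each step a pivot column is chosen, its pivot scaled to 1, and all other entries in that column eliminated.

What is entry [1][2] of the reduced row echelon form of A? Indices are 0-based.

M[1][2] = 2

[1] R0 /= 3  ⇒  (1, 5, 7)
     R1 -= 2·R0  ⇒  (0, 4, 8)
[2] R1 /= 4  ⇒  (0, 1, 2)
     R0 -= 5·R1  ⇒  (1, 0, 8)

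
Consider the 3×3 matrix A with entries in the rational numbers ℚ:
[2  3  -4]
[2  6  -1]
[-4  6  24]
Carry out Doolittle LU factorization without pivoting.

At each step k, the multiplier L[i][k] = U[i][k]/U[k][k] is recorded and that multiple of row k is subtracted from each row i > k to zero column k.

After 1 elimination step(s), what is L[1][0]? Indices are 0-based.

L[1][0] = 1

Step 1: pivot at (0,0) is 2.
  row1 ← row1 − (1)·row0  ⇒  L[1][0]=1, U row1=(0, 3, 3)
  row2 ← row2 − (-2)·row0  ⇒  L[2][0]=-2, U row2=(0, 12, 16)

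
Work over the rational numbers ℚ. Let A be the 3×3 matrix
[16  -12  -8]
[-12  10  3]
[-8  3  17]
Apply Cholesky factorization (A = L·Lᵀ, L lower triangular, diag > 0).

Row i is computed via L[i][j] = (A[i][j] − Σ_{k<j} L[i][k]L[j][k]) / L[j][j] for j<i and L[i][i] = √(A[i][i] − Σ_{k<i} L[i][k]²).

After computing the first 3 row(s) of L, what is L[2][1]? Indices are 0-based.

L[2][1] = -3

Step 1: L[0][0] = √(16) = 4.
  L[1][0] = (-12) / L[0][0] = -3.
Step 2: L[1][1] = √(1) = 1.
  L[2][0] = (-8) / L[0][0] = -2.
  L[2][1] = (-3) / L[1][1] = -3.
Step 3: L[2][2] = √(4) = 2.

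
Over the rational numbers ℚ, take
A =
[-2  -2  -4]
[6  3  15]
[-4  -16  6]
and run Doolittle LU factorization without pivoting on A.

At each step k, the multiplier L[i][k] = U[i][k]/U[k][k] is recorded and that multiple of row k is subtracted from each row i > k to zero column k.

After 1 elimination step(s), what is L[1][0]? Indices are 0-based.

L[1][0] = -3

Step 1: pivot at (0,0) is -2.
  row1 ← row1 − (-3)·row0  ⇒  L[1][0]=-3, U row1=(0, -3, 3)
  row2 ← row2 − (2)·row0  ⇒  L[2][0]=2, U row2=(0, -12, 14)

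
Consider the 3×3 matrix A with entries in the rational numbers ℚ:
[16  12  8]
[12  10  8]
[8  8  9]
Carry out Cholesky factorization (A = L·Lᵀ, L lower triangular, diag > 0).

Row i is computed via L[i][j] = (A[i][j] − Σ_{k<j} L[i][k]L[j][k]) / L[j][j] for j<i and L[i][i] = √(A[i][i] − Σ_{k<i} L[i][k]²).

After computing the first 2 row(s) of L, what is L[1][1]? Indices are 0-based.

L[1][1] = 1

Step 1: L[0][0] = √(16) = 4.
  L[1][0] = (12) / L[0][0] = 3.
Step 2: L[1][1] = √(1) = 1.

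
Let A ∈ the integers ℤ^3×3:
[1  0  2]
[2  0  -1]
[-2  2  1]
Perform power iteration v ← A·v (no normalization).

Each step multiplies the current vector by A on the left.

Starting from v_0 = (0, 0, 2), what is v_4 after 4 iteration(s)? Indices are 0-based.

v_4 = (-40, -10, 62)

v_0 = (0, 0, 2).
v_1 = A·v_0 = (4, -2, 2).
v_2 = A·v_1 = (8, 6, -10).
v_3 = A·v_2 = (-12, 26, -14).
v_4 = A·v_3 = (-40, -10, 62).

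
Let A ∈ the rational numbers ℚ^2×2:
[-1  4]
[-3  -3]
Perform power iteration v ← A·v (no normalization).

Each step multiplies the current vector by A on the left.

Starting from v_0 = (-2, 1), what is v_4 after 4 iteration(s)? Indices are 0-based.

v_4 = (366, 153)

v_0 = (-2, 1).
v_1 = A·v_0 = (6, 3).
v_2 = A·v_1 = (6, -27).
v_3 = A·v_2 = (-114, 63).
v_4 = A·v_3 = (366, 153).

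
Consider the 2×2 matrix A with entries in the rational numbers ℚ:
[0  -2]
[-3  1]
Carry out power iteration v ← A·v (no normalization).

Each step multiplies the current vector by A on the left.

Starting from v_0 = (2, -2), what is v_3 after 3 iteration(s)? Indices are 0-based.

v_3 = (40, -68)

v_0 = (2, -2).
v_1 = A·v_0 = (4, -8).
v_2 = A·v_1 = (16, -20).
v_3 = A·v_2 = (40, -68).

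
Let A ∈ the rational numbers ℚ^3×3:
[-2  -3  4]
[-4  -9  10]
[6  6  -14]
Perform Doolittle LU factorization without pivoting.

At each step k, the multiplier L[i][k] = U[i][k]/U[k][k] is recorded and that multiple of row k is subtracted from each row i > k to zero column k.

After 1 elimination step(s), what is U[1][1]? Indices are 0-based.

Step 1: pivot at (0,0) is -2.
  row1 ← row1 − (2)·row0  ⇒  L[1][0]=2, U row1=(0, -3, 2)
  row2 ← row2 − (-3)·row0  ⇒  L[2][0]=-3, U row2=(0, -3, -2)

U[1][1] = -3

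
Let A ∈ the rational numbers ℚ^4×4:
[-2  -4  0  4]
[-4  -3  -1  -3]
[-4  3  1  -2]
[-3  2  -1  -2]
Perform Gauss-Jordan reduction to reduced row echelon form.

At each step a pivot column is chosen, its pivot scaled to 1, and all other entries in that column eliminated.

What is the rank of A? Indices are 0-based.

rank = 4

step 1: normalize row 0 (÷-2) = (1, 2, 0, -2)
  row 1: subtract -4×row0 = (0, 5, -1, -11)
  row 2: subtract -4×row0 = (0, 11, 1, -10)
  row 3: subtract -3×row0 = (0, 8, -1, -8)
step 2: normalize row 1 (÷5) = (0, 1, -1/5, -11/5)
  row 0: subtract 2×row1 = (1, 0, 2/5, 12/5)
  row 2: subtract 11×row1 = (0, 0, 16/5, 71/5)
  row 3: subtract 8×row1 = (0, 0, 3/5, 48/5)
step 3: normalize row 2 (÷16/5) = (0, 0, 1, 71/16)
  row 0: subtract 2/5×row2 = (1, 0, 0, 5/8)
  row 1: subtract -1/5×row2 = (0, 1, 0, -21/16)
  row 3: subtract 3/5×row2 = (0, 0, 0, 111/16)
step 4: normalize row 3 (÷111/16) = (0, 0, 0, 1)
  row 0: subtract 5/8×row3 = (1, 0, 0, 0)
  row 1: subtract -21/16×row3 = (0, 1, 0, 0)
  row 2: subtract 71/16×row3 = (0, 0, 1, 0)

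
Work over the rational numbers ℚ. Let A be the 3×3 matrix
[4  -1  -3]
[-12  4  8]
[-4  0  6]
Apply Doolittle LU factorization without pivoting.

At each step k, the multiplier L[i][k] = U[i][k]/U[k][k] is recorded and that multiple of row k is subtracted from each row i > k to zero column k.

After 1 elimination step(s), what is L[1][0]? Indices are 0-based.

L[1][0] = -3

Step 1: pivot at (0,0) is 4.
  row1 ← row1 − (-3)·row0  ⇒  L[1][0]=-3, U row1=(0, 1, -1)
  row2 ← row2 − (-1)·row0  ⇒  L[2][0]=-1, U row2=(0, -1, 3)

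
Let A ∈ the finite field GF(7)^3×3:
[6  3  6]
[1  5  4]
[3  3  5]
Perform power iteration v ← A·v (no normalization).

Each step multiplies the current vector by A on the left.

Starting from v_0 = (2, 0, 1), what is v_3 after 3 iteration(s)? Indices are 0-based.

v_0 = (2, 0, 1).
v_1 = A·v_0 = (4, 6, 4).
v_2 = A·v_1 = (3, 1, 1).
v_3 = A·v_2 = (6, 5, 3).

v_3 = (6, 5, 3)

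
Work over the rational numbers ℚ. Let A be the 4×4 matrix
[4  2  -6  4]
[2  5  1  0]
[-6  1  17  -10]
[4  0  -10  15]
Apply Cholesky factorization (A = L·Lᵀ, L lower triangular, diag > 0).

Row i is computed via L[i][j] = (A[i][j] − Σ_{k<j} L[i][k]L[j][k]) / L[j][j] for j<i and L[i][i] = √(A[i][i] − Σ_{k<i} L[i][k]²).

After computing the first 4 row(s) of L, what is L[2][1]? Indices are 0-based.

Step 1: L[0][0] = √(4) = 2.
  L[1][0] = (2) / L[0][0] = 1.
Step 2: L[1][1] = √(4) = 2.
  L[2][0] = (-6) / L[0][0] = -3.
  L[2][1] = (4) / L[1][1] = 2.
Step 3: L[2][2] = √(4) = 2.
  L[3][0] = (4) / L[0][0] = 2.
  L[3][1] = (-2) / L[1][1] = -1.
  L[3][2] = (-2) / L[2][2] = -1.
Step 4: L[3][3] = √(9) = 3.

L[2][1] = 2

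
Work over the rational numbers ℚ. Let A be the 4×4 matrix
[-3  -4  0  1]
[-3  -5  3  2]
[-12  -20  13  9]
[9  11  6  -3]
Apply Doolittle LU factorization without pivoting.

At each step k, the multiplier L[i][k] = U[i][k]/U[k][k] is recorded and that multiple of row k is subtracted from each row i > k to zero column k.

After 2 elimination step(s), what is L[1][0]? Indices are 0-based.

[col 0] pivot -3
  R1 -= 1*R0 → (0, -1, 3, 1)  (L[1][0] := 1)
  R2 -= 4*R0 → (0, -4, 13, 5)  (L[2][0] := 4)
  R3 -= -3*R0 → (0, -1, 6, 0)  (L[3][0] := -3)
[col 1] pivot -1
  R2 -= 4*R1 → (0, 0, 1, 1)  (L[2][1] := 4)
  R3 -= 1*R1 → (0, 0, 3, -1)  (L[3][1] := 1)

L[1][0] = 1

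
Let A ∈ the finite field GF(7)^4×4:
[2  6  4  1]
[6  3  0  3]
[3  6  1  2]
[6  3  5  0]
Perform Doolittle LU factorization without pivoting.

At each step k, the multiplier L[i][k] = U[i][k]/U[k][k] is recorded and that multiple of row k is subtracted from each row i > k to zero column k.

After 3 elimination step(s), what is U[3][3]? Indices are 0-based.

U[3][3] = 2

Step 1: pivot at (0,0) is 2.
  row1 ← row1 − (3)·row0  ⇒  L[1][0]=3, U row1=(0, 6, 2, 0)
  row2 ← row2 − (5)·row0  ⇒  L[2][0]=5, U row2=(0, 4, 2, 4)
  row3 ← row3 − (3)·row0  ⇒  L[3][0]=3, U row3=(0, 6, 0, 4)
Step 2: pivot at (1,1) is 6.
  row2 ← row2 − (3)·row1  ⇒  L[2][1]=3, U row2=(0, 0, 3, 4)
  row3 ← row3 − (1)·row1  ⇒  L[3][1]=1, U row3=(0, 0, 5, 4)
Step 3: pivot at (2,2) is 3.
  row3 ← row3 − (4)·row2  ⇒  L[3][2]=4, U row3=(0, 0, 0, 2)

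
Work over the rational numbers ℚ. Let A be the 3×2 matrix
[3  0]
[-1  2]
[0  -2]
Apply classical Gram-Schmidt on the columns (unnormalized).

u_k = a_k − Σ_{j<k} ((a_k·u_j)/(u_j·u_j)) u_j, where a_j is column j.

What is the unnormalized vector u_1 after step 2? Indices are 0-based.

u_1 = (3/5, 9/5, -2)

Step 1: u_0 = a_0 = (3, -1, 0).
Step 2: u_1 = a_1 − (-1/5)·u_0 = (3/5, 9/5, -2).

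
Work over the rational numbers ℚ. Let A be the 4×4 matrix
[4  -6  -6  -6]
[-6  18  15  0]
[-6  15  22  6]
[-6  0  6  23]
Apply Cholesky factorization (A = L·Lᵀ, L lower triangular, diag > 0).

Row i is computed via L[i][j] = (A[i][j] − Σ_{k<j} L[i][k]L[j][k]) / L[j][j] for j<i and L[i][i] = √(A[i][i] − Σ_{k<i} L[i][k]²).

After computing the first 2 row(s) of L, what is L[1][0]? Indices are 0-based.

L[1][0] = -3

Step 1: L[0][0] = √(4) = 2.
  L[1][0] = (-6) / L[0][0] = -3.
Step 2: L[1][1] = √(9) = 3.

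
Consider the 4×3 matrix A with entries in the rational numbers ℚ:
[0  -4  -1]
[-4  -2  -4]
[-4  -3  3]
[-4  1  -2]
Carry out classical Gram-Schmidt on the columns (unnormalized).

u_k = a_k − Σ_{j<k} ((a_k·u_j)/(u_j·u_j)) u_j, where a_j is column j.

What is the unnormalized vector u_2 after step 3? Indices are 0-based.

u_2 = (-55/37, -114/37, 281/74, -53/74)

Step 1: u_0 = a_0 = (0, -4, -4, -4).
Step 2: u_1 = a_1 − (1/3)·u_0 = (-4, -2/3, -5/3, 7/3).
Step 3: u_2 = a_2 − (1/4)·u_0 − (-9/74)·u_1 = (-55/37, -114/37, 281/74, -53/74).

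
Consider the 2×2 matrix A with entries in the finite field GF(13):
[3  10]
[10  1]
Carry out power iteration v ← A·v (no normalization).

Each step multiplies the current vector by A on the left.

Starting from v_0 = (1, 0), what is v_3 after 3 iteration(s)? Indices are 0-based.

v_0 = (1, 0).
v_1 = A·v_0 = (3, 10).
v_2 = A·v_1 = (5, 1).
v_3 = A·v_2 = (12, 12).

v_3 = (12, 12)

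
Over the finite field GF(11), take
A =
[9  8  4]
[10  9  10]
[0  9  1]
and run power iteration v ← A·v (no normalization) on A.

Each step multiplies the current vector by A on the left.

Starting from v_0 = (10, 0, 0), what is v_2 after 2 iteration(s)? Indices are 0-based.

v_0 = (10, 0, 0).
v_1 = A·v_0 = (2, 1, 0).
v_2 = A·v_1 = (4, 7, 9).

v_2 = (4, 7, 9)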